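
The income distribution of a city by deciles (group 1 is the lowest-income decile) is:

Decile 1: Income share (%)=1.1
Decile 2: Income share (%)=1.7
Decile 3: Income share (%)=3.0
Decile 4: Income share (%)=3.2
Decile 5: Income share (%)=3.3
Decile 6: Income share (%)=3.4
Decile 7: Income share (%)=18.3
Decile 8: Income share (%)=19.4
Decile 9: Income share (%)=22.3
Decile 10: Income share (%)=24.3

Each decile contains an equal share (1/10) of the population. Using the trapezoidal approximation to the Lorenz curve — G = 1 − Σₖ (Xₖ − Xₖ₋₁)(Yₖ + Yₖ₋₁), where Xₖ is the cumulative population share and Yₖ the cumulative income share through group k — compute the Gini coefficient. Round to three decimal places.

Cumulative income shares Yₖ: 0.0110, 0.0280, 0.0580, 0.0900, 0.1230, 0.1570, 0.3400, 0.5340, 0.7570, 1.0000
Σ (Xₖ−Xₖ₋₁)(Yₖ+Yₖ₋₁) = (1/10)(0.0110+0.0000) + (1/10)(0.0280+0.0110) + (1/10)(0.0580+0.0280) + (1/10)(0.0900+0.0580) + (1/10)(0.1230+0.0900) + (1/10)(0.1570+0.1230) + (1/10)(0.3400+0.1570) + (1/10)(0.5340+0.3400) + (1/10)(0.7570+0.5340) + (1/10)(1.0000+0.7570)
  = 0.0011 + 0.0039 + 0.0086 + 0.0148 + 0.0213 + 0.0280 + 0.0497 + 0.0874 + 0.1291 + 0.1757 = 0.5196
G = 1 − 0.5196 = 0.4804

0.480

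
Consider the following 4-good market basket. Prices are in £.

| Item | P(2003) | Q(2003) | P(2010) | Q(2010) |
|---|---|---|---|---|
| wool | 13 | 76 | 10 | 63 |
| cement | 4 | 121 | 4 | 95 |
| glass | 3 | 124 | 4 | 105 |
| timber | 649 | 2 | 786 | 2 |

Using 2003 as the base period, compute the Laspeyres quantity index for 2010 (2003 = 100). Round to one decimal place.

89.5

Laspeyres quantity index uses base-period prices as weights.
ΣP(2003)·Q(2010) = 13×63 + 4×95 + 3×105 + 649×2 = 819 + 380 + 315 + 1298 = 2812
ΣP(2003)·Q(2003) = 13×76 + 4×121 + 3×124 + 649×2 = 988 + 484 + 372 + 1298 = 3142
Index = 2812 / 3142 × 100 = 89.4971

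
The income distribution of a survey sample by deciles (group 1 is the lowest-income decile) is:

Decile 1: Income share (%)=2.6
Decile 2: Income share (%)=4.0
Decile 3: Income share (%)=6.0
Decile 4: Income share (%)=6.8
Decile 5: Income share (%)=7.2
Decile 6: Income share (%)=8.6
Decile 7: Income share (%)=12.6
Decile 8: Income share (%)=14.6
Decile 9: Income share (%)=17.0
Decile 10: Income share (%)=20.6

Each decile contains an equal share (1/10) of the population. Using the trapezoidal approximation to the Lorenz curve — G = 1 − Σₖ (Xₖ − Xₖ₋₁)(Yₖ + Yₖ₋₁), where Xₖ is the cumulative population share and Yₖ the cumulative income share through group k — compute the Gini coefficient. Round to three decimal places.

0.315

Cumulative income shares Yₖ: 0.0260, 0.0660, 0.1260, 0.1940, 0.2660, 0.3520, 0.4780, 0.6240, 0.7940, 1.0000
Σ (Xₖ−Xₖ₋₁)(Yₖ+Yₖ₋₁) = (1/10)(0.0260+0.0000) + (1/10)(0.0660+0.0260) + (1/10)(0.1260+0.0660) + (1/10)(0.1940+0.1260) + (1/10)(0.2660+0.1940) + (1/10)(0.3520+0.2660) + (1/10)(0.4780+0.3520) + (1/10)(0.6240+0.4780) + (1/10)(0.7940+0.6240) + (1/10)(1.0000+0.7940)
  = 0.0026 + 0.0092 + 0.0192 + 0.0320 + 0.0460 + 0.0618 + 0.0830 + 0.1102 + 0.1418 + 0.1794 = 0.6852
G = 1 − 0.6852 = 0.3148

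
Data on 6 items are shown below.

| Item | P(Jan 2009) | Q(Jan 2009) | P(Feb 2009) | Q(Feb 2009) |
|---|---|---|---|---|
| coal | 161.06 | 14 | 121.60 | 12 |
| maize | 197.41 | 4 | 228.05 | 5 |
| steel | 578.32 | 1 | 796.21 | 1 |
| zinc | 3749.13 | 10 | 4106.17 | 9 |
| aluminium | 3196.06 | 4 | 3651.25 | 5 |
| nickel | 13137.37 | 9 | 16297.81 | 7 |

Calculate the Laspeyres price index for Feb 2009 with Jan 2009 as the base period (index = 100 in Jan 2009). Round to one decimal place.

119.5

Laspeyres price index uses base-period quantities as weights.
ΣP(Feb 2009)·Q(Jan 2009) = 121.60×14 + 228.05×4 + 796.21×1 + 4106.17×10 + 3651.25×4 + 16297.81×9 = 1702.4 + 912.2 + 796.21 + 41061.7 + 14605 + 146680.29 = 205757.8
ΣP(Jan 2009)·Q(Jan 2009) = 161.06×14 + 197.41×4 + 578.32×1 + 3749.13×10 + 3196.06×4 + 13137.37×9 = 2254.84 + 789.64 + 578.32 + 37491.3 + 12784.24 + 118236.33 = 172134.67
Index = 205757.8 / 172134.67 × 100 = 119.5330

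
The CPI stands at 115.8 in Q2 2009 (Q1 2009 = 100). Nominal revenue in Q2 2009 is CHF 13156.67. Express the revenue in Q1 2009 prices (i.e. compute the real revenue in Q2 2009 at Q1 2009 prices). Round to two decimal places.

Real = Nominal ÷ (Index/100) = 13156.67 ÷ (115.8/100)
     = 13156.67 ÷ 1.158 = 11361.5458

11361.55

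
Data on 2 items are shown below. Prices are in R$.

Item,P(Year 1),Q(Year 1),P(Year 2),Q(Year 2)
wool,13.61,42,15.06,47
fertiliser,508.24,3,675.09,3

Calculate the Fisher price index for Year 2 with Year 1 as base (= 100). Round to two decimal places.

126.53

Laspeyres component (base-period weights):
ΣP(Year 2)Q(Year 1) = 15.06×42 + 675.09×3 = 632.52 + 2025.27 = 2657.79
ΣP(Year 1)Q(Year 1) = 13.61×42 + 508.24×3 = 571.62 + 1524.72 = 2096.34
L = 2657.79 / 2096.34 × 100 = 126.7824
Paasche component (current-period weights):
ΣP(Year 2)Q(Year 2) = 15.06×47 + 675.09×3 = 707.82 + 2025.27 = 2733.09
ΣP(Year 1)Q(Year 2) = 13.61×47 + 508.24×3 = 639.67 + 1524.72 = 2164.39
P = 2733.09 / 2164.39 × 100 = 126.2753
Fisher = √(L × P) = √(126.7824 × 126.2753) = 126.5286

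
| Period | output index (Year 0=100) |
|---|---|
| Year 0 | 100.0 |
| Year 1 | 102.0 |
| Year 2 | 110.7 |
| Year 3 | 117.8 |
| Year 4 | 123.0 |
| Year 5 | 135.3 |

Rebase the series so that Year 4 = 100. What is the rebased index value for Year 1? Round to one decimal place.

82.9

Rebased(Year 1) = 102.0 / 123.0 × 100 = 82.9268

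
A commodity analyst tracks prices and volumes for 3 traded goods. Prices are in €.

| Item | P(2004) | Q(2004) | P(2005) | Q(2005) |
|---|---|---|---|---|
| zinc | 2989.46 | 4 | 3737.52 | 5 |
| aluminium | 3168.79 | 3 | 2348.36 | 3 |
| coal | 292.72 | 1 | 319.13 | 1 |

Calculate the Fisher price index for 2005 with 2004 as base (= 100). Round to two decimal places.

103.91

Laspeyres component (base-period weights):
ΣP(2005)Q(2004) = 3737.52×4 + 2348.36×3 + 319.13×1 = 14950.08 + 7045.08 + 319.13 = 22314.29
ΣP(2004)Q(2004) = 2989.46×4 + 3168.79×3 + 292.72×1 = 11957.84 + 9506.37 + 292.72 = 21756.93
L = 22314.29 / 21756.93 × 100 = 102.5618
Paasche component (current-period weights):
ΣP(2005)Q(2005) = 3737.52×5 + 2348.36×3 + 319.13×1 = 18687.6 + 7045.08 + 319.13 = 26051.81
ΣP(2004)Q(2005) = 2989.46×5 + 3168.79×3 + 292.72×1 = 14947.3 + 9506.37 + 292.72 = 24746.39
P = 26051.81 / 24746.39 × 100 = 105.2752
Fisher = √(L × P) = √(102.5618 × 105.2752) = 103.9096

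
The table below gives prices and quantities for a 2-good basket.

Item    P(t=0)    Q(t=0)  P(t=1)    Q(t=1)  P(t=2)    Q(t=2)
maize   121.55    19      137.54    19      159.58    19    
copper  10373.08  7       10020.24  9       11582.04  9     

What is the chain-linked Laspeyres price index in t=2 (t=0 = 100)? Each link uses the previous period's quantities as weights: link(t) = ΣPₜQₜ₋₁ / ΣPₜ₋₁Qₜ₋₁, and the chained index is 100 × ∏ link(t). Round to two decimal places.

112.26

Link t=0→t=1:
ΣP(t=1)Q(t=0) = 137.54×19 + 10020.24×7 = 2613.26 + 70141.68 = 72754.94
ΣP(t=0)Q(t=0) = 121.55×19 + 10373.08×7 = 2309.45 + 72611.56 = 74921.01
link = 72754.94/74921.01 = 0.971089
Link t=1→t=2:
ΣP(t=2)Q(t=1) = 159.58×19 + 11582.04×9 = 3032.02 + 104238.36 = 107270.38
ΣP(t=1)Q(t=1) = 137.54×19 + 10020.24×9 = 2613.26 + 90182.16 = 92795.42
link = 107270.38/92795.42 = 1.155988
Chained index = 100 × 0.971089 × 1.155988 = 112.2567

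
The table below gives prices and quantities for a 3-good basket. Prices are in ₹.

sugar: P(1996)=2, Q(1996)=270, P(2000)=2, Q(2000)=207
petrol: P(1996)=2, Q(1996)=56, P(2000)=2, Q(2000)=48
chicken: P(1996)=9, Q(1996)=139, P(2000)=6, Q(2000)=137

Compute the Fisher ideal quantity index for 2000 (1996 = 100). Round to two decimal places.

90.61

Laspeyres component (base-period weights):
ΣP(1996)Q(2000) = 2×207 + 2×48 + 9×137 = 414 + 96 + 1233 = 1743
ΣP(1996)Q(1996) = 2×270 + 2×56 + 9×139 = 540 + 112 + 1251 = 1903
L = 1743 / 1903 × 100 = 91.5922
Paasche component (current-period weights):
ΣP(2000)Q(2000) = 2×207 + 2×48 + 6×137 = 414 + 96 + 822 = 1332
ΣP(2000)Q(1996) = 2×270 + 2×56 + 6×139 = 540 + 112 + 834 = 1486
P = 1332 / 1486 × 100 = 89.6366
Fisher = √(L × P) = √(91.5922 × 89.6366) = 90.6091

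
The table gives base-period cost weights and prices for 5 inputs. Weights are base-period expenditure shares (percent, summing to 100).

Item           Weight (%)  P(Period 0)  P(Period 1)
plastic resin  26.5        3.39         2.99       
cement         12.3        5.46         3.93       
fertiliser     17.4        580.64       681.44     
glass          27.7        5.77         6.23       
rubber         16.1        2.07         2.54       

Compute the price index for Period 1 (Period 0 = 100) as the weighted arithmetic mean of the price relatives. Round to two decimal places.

102.31

plastic resin: 26.5 × (2.99/3.39) = 26.5 × 0.882006 = 23.3732
cement: 12.3 × (3.93/5.46) = 12.3 × 0.719780 = 8.8533
fertiliser: 17.4 × (681.44/580.64) = 17.4 × 1.173602 = 20.4207
glass: 27.7 × (6.23/5.77) = 27.7 × 1.079723 = 29.9083
rubber: 16.1 × (2.54/2.07) = 16.1 × 1.227053 = 19.7556
Index = Σ wᵢ·(p₁ᵢ/p₀ᵢ) = 23.3732 + 8.8533 + 20.4207 + 29.9083 + 19.7556 = 102.3110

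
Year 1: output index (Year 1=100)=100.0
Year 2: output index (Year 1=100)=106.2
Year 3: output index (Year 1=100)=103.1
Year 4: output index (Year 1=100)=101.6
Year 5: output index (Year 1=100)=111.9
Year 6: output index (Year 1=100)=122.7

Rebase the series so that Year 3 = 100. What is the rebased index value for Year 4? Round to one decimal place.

Rebased(Year 4) = 101.6 / 103.1 × 100 = 98.5451

98.5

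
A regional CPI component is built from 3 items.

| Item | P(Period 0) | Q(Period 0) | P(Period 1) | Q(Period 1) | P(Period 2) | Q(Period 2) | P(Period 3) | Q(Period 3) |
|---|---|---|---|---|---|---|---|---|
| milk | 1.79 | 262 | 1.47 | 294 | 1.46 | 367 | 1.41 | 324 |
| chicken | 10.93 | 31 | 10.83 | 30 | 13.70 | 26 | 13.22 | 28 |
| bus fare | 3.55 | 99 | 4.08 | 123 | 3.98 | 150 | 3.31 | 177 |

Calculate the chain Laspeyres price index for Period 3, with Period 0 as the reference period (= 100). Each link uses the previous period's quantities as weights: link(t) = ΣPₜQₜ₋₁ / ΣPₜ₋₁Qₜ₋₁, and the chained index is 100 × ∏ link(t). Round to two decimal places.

Link Period 0→Period 1:
ΣP(Period 1)Q(Period 0) = 1.47×262 + 10.83×31 + 4.08×99 = 385.14 + 335.73 + 403.92 = 1124.79
ΣP(Period 0)Q(Period 0) = 1.79×262 + 10.93×31 + 3.55×99 = 468.98 + 338.83 + 351.45 = 1159.26
link = 1124.79/1159.26 = 0.970266
Link Period 1→Period 2:
ΣP(Period 2)Q(Period 1) = 1.46×294 + 13.70×30 + 3.98×123 = 429.24 + 411 + 489.54 = 1329.78
ΣP(Period 1)Q(Period 1) = 1.47×294 + 10.83×30 + 4.08×123 = 432.18 + 324.9 + 501.84 = 1258.92
link = 1329.78/1258.92 = 1.056286
Link Period 2→Period 3:
ΣP(Period 3)Q(Period 2) = 1.41×367 + 13.22×26 + 3.31×150 = 517.47 + 343.72 + 496.5 = 1357.69
ΣP(Period 2)Q(Period 2) = 1.46×367 + 13.70×26 + 3.98×150 = 535.82 + 356.2 + 597 = 1489.02
link = 1357.69/1489.02 = 0.911801
Chained index = 100 × 0.970266 × 1.056286 × 0.911801 = 93.4485

93.45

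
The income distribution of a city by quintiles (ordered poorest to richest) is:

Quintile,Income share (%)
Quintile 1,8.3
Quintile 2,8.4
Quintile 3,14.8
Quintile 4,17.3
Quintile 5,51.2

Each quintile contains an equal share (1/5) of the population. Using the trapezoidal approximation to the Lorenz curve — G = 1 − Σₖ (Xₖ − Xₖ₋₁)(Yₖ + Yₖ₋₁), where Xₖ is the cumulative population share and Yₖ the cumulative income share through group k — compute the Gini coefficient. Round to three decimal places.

0.379

Cumulative income shares Yₖ: 0.0830, 0.1670, 0.3150, 0.4880, 1.0000
Σ (Xₖ−Xₖ₋₁)(Yₖ+Yₖ₋₁) = (1/5)(0.0830+0.0000) + (1/5)(0.1670+0.0830) + (1/5)(0.3150+0.1670) + (1/5)(0.4880+0.3150) + (1/5)(1.0000+0.4880)
  = 0.0166 + 0.0500 + 0.0964 + 0.1606 + 0.2976 = 0.6212
G = 1 − 0.6212 = 0.3788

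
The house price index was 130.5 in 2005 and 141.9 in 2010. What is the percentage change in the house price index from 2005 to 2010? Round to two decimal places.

Change = (141.9 − 130.5) / 130.5 × 100
       = 11.4 / 130.5 × 100 = 8.7356%

8.74%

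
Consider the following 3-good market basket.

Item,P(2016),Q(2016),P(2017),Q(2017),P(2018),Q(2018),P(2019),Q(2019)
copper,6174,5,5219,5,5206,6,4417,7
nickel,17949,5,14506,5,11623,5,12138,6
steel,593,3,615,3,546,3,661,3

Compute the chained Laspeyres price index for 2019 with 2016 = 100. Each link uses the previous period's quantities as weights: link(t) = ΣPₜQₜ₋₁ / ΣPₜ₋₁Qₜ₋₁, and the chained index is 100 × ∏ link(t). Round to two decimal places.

Link 2016→2017:
ΣP(2017)Q(2016) = 5219×5 + 14506×5 + 615×3 = 26095 + 72530 + 1845 = 100470
ΣP(2016)Q(2016) = 6174×5 + 17949×5 + 593×3 = 30870 + 89745 + 1779 = 122394
link = 100470/122394 = 0.820874
Link 2017→2018:
ΣP(2018)Q(2017) = 5206×5 + 11623×5 + 546×3 = 26030 + 58115 + 1638 = 85783
ΣP(2017)Q(2017) = 5219×5 + 14506×5 + 615×3 = 26095 + 72530 + 1845 = 100470
link = 85783/100470 = 0.853817
Link 2018→2019:
ΣP(2019)Q(2018) = 4417×6 + 12138×5 + 661×3 = 26502 + 60690 + 1983 = 89175
ΣP(2018)Q(2018) = 5206×6 + 11623×5 + 546×3 = 31236 + 58115 + 1638 = 90989
link = 89175/90989 = 0.980064
Chained index = 100 × 0.820874 × 0.853817 × 0.980064 = 68.6903

68.69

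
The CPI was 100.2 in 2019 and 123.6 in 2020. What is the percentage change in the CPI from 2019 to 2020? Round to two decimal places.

Change = (123.6 − 100.2) / 100.2 × 100
       = 23.4 / 100.2 × 100 = 23.3533%

23.35%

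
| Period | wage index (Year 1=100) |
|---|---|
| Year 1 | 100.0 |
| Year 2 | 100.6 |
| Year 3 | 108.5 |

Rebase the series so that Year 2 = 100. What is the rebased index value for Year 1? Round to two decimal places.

99.40

Rebased(Year 1) = 100.0 / 100.6 × 100 = 99.4036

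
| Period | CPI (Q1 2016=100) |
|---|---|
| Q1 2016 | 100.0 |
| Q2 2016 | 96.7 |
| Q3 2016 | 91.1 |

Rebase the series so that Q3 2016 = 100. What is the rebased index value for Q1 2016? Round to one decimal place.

Rebased(Q1 2016) = 100.0 / 91.1 × 100 = 109.7695

109.8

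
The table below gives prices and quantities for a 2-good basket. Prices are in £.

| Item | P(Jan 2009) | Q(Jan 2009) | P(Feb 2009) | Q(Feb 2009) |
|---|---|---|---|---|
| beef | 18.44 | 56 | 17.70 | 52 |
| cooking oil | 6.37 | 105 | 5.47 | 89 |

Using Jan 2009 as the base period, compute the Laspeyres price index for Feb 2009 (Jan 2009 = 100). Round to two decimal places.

Laspeyres price index uses base-period quantities as weights.
ΣP(Feb 2009)·Q(Jan 2009) = 17.70×56 + 5.47×105 = 991.2 + 574.35 = 1565.55
ΣP(Jan 2009)·Q(Jan 2009) = 18.44×56 + 6.37×105 = 1032.64 + 668.85 = 1701.49
Index = 1565.55 / 1701.49 × 100 = 92.0105

92.01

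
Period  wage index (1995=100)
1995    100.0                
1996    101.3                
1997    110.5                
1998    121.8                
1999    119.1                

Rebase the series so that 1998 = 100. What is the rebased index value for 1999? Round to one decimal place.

Rebased(1999) = 119.1 / 121.8 × 100 = 97.7833

97.8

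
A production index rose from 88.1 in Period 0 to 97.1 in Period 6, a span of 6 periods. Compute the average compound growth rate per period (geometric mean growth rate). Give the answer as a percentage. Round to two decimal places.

Growth factor = (97.1/88.1)^(1/6) = (1.102157)^(1/6) = 1.016344
Growth rate = 1.016344 − 1 = 0.016344 = 1.6344%

1.63%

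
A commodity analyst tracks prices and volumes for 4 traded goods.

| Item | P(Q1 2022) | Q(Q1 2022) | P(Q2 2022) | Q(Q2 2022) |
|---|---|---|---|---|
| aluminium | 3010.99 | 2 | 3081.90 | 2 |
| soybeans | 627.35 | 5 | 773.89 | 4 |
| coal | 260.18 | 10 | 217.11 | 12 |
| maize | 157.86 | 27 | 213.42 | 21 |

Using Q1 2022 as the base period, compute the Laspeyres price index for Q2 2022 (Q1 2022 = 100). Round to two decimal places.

112.13

Laspeyres price index uses base-period quantities as weights.
ΣP(Q2 2022)·Q(Q1 2022) = 3081.90×2 + 773.89×5 + 217.11×10 + 213.42×27 = 6163.8 + 3869.45 + 2171.1 + 5762.34 = 17966.69
ΣP(Q1 2022)·Q(Q1 2022) = 3010.99×2 + 627.35×5 + 260.18×10 + 157.86×27 = 6021.98 + 3136.75 + 2601.8 + 4262.22 = 16022.75
Index = 17966.69 / 16022.75 × 100 = 112.1324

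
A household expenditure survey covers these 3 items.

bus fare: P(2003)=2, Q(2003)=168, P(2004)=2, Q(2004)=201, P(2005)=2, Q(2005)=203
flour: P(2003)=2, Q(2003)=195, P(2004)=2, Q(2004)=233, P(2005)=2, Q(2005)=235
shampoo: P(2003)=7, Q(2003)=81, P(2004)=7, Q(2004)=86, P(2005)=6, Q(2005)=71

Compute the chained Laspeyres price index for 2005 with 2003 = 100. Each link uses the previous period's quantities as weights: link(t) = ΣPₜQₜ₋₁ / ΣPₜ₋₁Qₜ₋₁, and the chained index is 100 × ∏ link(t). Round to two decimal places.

94.15

Link 2003→2004:
ΣP(2004)Q(2003) = 2×168 + 2×195 + 7×81 = 336 + 390 + 567 = 1293
ΣP(2003)Q(2003) = 2×168 + 2×195 + 7×81 = 336 + 390 + 567 = 1293
link = 1293/1293 = 1.000000
Link 2004→2005:
ΣP(2005)Q(2004) = 2×201 + 2×233 + 6×86 = 402 + 466 + 516 = 1384
ΣP(2004)Q(2004) = 2×201 + 2×233 + 7×86 = 402 + 466 + 602 = 1470
link = 1384/1470 = 0.941497
Chained index = 100 × 1.000000 × 0.941497 = 94.1497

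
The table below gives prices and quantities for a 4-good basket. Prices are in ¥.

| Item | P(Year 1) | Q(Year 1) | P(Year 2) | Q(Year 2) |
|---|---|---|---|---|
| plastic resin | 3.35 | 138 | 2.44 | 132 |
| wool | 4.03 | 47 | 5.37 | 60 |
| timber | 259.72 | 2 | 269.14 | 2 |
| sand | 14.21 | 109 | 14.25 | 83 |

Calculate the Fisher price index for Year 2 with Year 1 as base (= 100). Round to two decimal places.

Laspeyres component (base-period weights):
ΣP(Year 2)Q(Year 1) = 2.44×138 + 5.37×47 + 269.14×2 + 14.25×109 = 336.72 + 252.39 + 538.28 + 1553.25 = 2680.64
ΣP(Year 1)Q(Year 1) = 3.35×138 + 4.03×47 + 259.72×2 + 14.21×109 = 462.3 + 189.41 + 519.44 + 1548.89 = 2720.04
L = 2680.64 / 2720.04 × 100 = 98.5515
Paasche component (current-period weights):
ΣP(Year 2)Q(Year 2) = 2.44×132 + 5.37×60 + 269.14×2 + 14.25×83 = 322.08 + 322.2 + 538.28 + 1182.75 = 2365.31
ΣP(Year 1)Q(Year 2) = 3.35×132 + 4.03×60 + 259.72×2 + 14.21×83 = 442.2 + 241.8 + 519.44 + 1179.43 = 2382.87
P = 2365.31 / 2382.87 × 100 = 99.2631
Fisher = √(L × P) = √(98.5515 × 99.2631) = 98.9066

98.91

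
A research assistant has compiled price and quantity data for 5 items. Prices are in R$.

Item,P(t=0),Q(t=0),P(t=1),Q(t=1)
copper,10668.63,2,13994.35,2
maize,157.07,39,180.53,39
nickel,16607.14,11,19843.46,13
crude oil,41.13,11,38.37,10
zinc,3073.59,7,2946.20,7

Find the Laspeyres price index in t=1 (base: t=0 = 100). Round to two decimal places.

118.20

Laspeyres price index uses base-period quantities as weights.
ΣP(t=1)·Q(t=0) = 13994.35×2 + 180.53×39 + 19843.46×11 + 38.37×11 + 2946.20×7 = 27988.7 + 7040.67 + 218278.06 + 422.07 + 20623.4 = 274352.9
ΣP(t=0)·Q(t=0) = 10668.63×2 + 157.07×39 + 16607.14×11 + 41.13×11 + 3073.59×7 = 21337.26 + 6125.73 + 182678.54 + 452.43 + 21515.13 = 232109.09
Index = 274352.9 / 232109.09 × 100 = 118.2000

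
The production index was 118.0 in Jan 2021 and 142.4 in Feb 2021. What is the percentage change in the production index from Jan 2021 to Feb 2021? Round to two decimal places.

20.68%

Change = (142.4 − 118.0) / 118.0 × 100
       = 24.4 / 118.0 × 100 = 20.6780%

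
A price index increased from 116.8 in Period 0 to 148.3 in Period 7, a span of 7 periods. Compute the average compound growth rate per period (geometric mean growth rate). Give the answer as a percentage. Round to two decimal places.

Growth factor = (148.3/116.8)^(1/7) = (1.269692)^(1/7) = 1.034699
Growth rate = 1.034699 − 1 = 0.034699 = 3.4699%

3.47%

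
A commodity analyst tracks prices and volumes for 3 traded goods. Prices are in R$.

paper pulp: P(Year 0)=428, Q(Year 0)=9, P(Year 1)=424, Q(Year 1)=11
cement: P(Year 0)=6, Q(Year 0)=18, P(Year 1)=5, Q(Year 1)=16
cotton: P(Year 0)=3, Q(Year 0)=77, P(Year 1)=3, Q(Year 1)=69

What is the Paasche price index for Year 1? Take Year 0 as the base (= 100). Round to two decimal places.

98.80

Paasche price index uses current-period quantities as weights.
ΣP(Year 1)·Q(Year 1) = 424×11 + 5×16 + 3×69 = 4664 + 80 + 207 = 4951
ΣP(Year 0)·Q(Year 1) = 428×11 + 6×16 + 3×69 = 4708 + 96 + 207 = 5011
Index = 4951 / 5011 × 100 = 98.8026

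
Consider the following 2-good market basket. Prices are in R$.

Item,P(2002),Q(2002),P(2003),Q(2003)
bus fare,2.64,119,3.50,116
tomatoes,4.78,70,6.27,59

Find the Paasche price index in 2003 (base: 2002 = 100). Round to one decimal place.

131.9

Paasche price index uses current-period quantities as weights.
ΣP(2003)·Q(2003) = 3.50×116 + 6.27×59 = 406 + 369.93 = 775.93
ΣP(2002)·Q(2003) = 2.64×116 + 4.78×59 = 306.24 + 282.02 = 588.26
Index = 775.93 / 588.26 × 100 = 131.9026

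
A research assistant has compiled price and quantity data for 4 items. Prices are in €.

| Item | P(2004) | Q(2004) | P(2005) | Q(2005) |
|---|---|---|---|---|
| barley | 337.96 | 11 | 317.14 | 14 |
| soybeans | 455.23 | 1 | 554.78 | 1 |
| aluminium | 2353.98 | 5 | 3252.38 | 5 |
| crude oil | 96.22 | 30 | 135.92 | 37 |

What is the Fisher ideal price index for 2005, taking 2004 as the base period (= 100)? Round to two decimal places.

128.80

Laspeyres component (base-period weights):
ΣP(2005)Q(2004) = 317.14×11 + 554.78×1 + 3252.38×5 + 135.92×30 = 3488.54 + 554.78 + 16261.9 + 4077.6 = 24382.82
ΣP(2004)Q(2004) = 337.96×11 + 455.23×1 + 2353.98×5 + 96.22×30 = 3717.56 + 455.23 + 11769.9 + 2886.6 = 18829.29
L = 24382.82 / 18829.29 × 100 = 129.4941
Paasche component (current-period weights):
ΣP(2005)Q(2005) = 317.14×14 + 554.78×1 + 3252.38×5 + 135.92×37 = 4439.96 + 554.78 + 16261.9 + 5029.04 = 26285.68
ΣP(2004)Q(2005) = 337.96×14 + 455.23×1 + 2353.98×5 + 96.22×37 = 4731.44 + 455.23 + 11769.9 + 3560.14 = 20516.71
P = 26285.68 / 20516.71 × 100 = 128.1184
Fisher = √(L × P) = √(129.4941 × 128.1184) = 128.8044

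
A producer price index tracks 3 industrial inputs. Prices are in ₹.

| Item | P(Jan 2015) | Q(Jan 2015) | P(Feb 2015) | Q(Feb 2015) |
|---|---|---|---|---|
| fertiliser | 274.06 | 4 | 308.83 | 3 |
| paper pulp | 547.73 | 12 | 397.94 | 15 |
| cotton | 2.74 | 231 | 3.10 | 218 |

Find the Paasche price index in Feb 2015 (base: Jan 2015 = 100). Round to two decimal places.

Paasche price index uses current-period quantities as weights.
ΣP(Feb 2015)·Q(Feb 2015) = 308.83×3 + 397.94×15 + 3.10×218 = 926.49 + 5969.1 + 675.8 = 7571.39
ΣP(Jan 2015)·Q(Feb 2015) = 274.06×3 + 547.73×15 + 2.74×218 = 822.18 + 8215.95 + 597.32 = 9635.45
Index = 7571.39 / 9635.45 × 100 = 78.5785

78.58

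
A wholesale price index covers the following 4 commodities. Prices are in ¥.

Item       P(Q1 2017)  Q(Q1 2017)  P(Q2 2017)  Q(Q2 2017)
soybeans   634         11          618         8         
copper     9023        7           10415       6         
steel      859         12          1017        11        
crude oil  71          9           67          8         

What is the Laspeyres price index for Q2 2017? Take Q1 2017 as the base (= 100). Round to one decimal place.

Laspeyres price index uses base-period quantities as weights.
ΣP(Q2 2017)·Q(Q1 2017) = 618×11 + 10415×7 + 1017×12 + 67×9 = 6798 + 72905 + 12204 + 603 = 92510
ΣP(Q1 2017)·Q(Q1 2017) = 634×11 + 9023×7 + 859×12 + 71×9 = 6974 + 63161 + 10308 + 639 = 81082
Index = 92510 / 81082 × 100 = 114.0944

114.1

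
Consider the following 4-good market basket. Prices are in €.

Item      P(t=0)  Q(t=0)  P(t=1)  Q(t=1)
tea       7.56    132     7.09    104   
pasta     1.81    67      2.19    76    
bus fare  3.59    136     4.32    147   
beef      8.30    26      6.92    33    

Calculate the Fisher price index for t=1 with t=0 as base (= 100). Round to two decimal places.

Laspeyres component (base-period weights):
ΣP(t=1)Q(t=0) = 7.09×132 + 2.19×67 + 4.32×136 + 6.92×26 = 935.88 + 146.73 + 587.52 + 179.92 = 1850.05
ΣP(t=0)Q(t=0) = 7.56×132 + 1.81×67 + 3.59×136 + 8.30×26 = 997.92 + 121.27 + 488.24 + 215.8 = 1823.23
L = 1850.05 / 1823.23 × 100 = 101.4710
Paasche component (current-period weights):
ΣP(t=1)Q(t=1) = 7.09×104 + 2.19×76 + 4.32×147 + 6.92×33 = 737.36 + 166.44 + 635.04 + 228.36 = 1767.2
ΣP(t=0)Q(t=1) = 7.56×104 + 1.81×76 + 3.59×147 + 8.30×33 = 786.24 + 137.56 + 527.73 + 273.9 = 1725.43
P = 1767.2 / 1725.43 × 100 = 102.4208
Fisher = √(L × P) = √(101.4710 × 102.4208) = 101.9448

101.94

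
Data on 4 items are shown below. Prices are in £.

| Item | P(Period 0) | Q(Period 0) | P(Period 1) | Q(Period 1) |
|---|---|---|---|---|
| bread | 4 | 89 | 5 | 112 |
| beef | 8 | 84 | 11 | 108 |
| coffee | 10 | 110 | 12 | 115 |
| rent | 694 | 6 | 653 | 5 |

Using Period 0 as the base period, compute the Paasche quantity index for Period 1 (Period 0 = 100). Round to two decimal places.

96.76

Paasche quantity index uses current-period prices as weights.
ΣP(Period 1)·Q(Period 1) = 5×112 + 11×108 + 12×115 + 653×5 = 560 + 1188 + 1380 + 3265 = 6393
ΣP(Period 1)·Q(Period 0) = 5×89 + 11×84 + 12×110 + 653×6 = 445 + 924 + 1320 + 3918 = 6607
Index = 6393 / 6607 × 100 = 96.7610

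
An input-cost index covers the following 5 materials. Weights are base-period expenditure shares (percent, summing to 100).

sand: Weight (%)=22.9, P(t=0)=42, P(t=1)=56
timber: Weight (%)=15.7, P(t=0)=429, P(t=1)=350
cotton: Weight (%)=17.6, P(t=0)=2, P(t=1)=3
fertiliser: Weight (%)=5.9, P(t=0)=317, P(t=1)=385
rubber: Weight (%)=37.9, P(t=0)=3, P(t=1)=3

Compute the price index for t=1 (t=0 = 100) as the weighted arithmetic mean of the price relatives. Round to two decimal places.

114.81

sand: 22.9 × (56/42) = 22.9 × 1.333333 = 30.5333
timber: 15.7 × (350/429) = 15.7 × 0.815851 = 12.8089
cotton: 17.6 × (3/2) = 17.6 × 1.500000 = 26.4000
fertiliser: 5.9 × (385/317) = 5.9 × 1.214511 = 7.1656
rubber: 37.9 × (3/3) = 37.9 × 1.000000 = 37.9000
Index = Σ wᵢ·(p₁ᵢ/p₀ᵢ) = 30.5333 + 12.8089 + 26.4000 + 7.1656 + 37.9000 = 114.8078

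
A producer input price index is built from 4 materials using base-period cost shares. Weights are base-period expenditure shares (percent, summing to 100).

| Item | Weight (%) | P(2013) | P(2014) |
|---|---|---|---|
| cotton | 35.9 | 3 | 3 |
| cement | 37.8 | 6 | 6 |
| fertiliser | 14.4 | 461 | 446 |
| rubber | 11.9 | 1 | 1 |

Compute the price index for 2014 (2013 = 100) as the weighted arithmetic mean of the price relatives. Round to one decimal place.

cotton: 35.9 × (3/3) = 35.9 × 1.000000 = 35.9000
cement: 37.8 × (6/6) = 37.8 × 1.000000 = 37.8000
fertiliser: 14.4 × (446/461) = 14.4 × 0.967462 = 13.9315
rubber: 11.9 × (1/1) = 11.9 × 1.000000 = 11.9000
Index = Σ wᵢ·(p₁ᵢ/p₀ᵢ) = 35.9000 + 37.8000 + 13.9315 + 11.9000 = 99.5315

99.5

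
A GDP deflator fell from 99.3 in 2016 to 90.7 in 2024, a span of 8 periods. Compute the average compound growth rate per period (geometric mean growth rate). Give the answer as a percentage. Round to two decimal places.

Growth factor = (90.7/99.3)^(1/8) = (0.913394)^(1/8) = 0.988740
Growth rate = 0.988740 − 1 = -0.011260 = -1.1260%

-1.13%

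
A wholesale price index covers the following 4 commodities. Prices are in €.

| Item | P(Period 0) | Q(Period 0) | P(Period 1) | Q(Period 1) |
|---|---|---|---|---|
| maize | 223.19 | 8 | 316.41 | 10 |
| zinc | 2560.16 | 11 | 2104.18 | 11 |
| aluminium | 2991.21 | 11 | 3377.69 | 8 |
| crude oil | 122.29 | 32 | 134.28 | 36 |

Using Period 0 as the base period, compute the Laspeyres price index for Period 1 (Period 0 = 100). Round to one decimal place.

Laspeyres price index uses base-period quantities as weights.
ΣP(Period 1)·Q(Period 0) = 316.41×8 + 2104.18×11 + 3377.69×11 + 134.28×32 = 2531.28 + 23145.98 + 37154.59 + 4296.96 = 67128.81
ΣP(Period 0)·Q(Period 0) = 223.19×8 + 2560.16×11 + 2991.21×11 + 122.29×32 = 1785.52 + 28161.76 + 32903.31 + 3913.28 = 66763.87
Index = 67128.81 / 66763.87 × 100 = 100.5466

100.5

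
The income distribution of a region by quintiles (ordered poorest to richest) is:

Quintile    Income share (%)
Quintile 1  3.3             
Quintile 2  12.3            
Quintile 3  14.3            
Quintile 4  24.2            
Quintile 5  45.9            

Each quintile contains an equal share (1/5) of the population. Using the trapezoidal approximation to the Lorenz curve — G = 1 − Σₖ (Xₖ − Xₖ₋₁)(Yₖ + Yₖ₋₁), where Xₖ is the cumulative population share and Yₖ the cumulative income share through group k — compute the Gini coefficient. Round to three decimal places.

Cumulative income shares Yₖ: 0.0330, 0.1560, 0.2990, 0.5410, 1.0000
Σ (Xₖ−Xₖ₋₁)(Yₖ+Yₖ₋₁) = (1/5)(0.0330+0.0000) + (1/5)(0.1560+0.0330) + (1/5)(0.2990+0.1560) + (1/5)(0.5410+0.2990) + (1/5)(1.0000+0.5410)
  = 0.0066 + 0.0378 + 0.0910 + 0.1680 + 0.3082 = 0.6116
G = 1 − 0.6116 = 0.3884

0.388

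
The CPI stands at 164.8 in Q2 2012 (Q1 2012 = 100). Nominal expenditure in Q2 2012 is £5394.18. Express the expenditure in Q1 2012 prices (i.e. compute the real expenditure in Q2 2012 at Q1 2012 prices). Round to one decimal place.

3273.2

Real = Nominal ÷ (Index/100) = 5394.18 ÷ (164.8/100)
     = 5394.18 ÷ 1.648 = 3273.1675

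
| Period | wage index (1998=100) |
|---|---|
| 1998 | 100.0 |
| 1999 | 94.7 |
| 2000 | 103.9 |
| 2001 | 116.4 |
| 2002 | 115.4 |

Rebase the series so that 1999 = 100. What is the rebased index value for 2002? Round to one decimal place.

Rebased(2002) = 115.4 / 94.7 × 100 = 121.8585

121.9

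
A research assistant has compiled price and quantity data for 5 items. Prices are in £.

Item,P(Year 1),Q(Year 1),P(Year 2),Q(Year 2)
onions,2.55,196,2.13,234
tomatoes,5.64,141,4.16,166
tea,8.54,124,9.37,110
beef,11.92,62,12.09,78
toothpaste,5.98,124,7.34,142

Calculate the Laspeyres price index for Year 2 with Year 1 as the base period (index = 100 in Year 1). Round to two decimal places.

99.77

Laspeyres price index uses base-period quantities as weights.
ΣP(Year 2)·Q(Year 1) = 2.13×196 + 4.16×141 + 9.37×124 + 12.09×62 + 7.34×124 = 417.48 + 586.56 + 1161.88 + 749.58 + 910.16 = 3825.66
ΣP(Year 1)·Q(Year 1) = 2.55×196 + 5.64×141 + 8.54×124 + 11.92×62 + 5.98×124 = 499.8 + 795.24 + 1058.96 + 739.04 + 741.52 = 3834.56
Index = 3825.66 / 3834.56 × 100 = 99.7679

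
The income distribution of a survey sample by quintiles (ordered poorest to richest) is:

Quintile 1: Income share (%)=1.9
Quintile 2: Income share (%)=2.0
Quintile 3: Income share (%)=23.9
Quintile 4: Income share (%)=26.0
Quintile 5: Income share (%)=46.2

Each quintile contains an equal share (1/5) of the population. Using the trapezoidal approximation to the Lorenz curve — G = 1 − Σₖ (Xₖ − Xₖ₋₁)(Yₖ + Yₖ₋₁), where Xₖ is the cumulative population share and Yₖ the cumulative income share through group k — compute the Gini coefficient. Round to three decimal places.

Cumulative income shares Yₖ: 0.0190, 0.0390, 0.2780, 0.5380, 1.0000
Σ (Xₖ−Xₖ₋₁)(Yₖ+Yₖ₋₁) = (1/5)(0.0190+0.0000) + (1/5)(0.0390+0.0190) + (1/5)(0.2780+0.0390) + (1/5)(0.5380+0.2780) + (1/5)(1.0000+0.5380)
  = 0.0038 + 0.0116 + 0.0634 + 0.1632 + 0.3076 = 0.5496
G = 1 − 0.5496 = 0.4504

0.450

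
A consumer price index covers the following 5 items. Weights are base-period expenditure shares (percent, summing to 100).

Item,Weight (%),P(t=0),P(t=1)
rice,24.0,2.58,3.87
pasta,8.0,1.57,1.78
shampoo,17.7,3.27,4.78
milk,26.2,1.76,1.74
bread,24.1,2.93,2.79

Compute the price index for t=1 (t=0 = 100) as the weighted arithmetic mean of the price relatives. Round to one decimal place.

rice: 24.0 × (3.87/2.58) = 24.0 × 1.500000 = 36.0000
pasta: 8.0 × (1.78/1.57) = 8.0 × 1.133758 = 9.0701
shampoo: 17.7 × (4.78/3.27) = 17.7 × 1.461774 = 25.8734
milk: 26.2 × (1.74/1.76) = 26.2 × 0.988636 = 25.9023
bread: 24.1 × (2.79/2.93) = 24.1 × 0.952218 = 22.9485
Index = Σ wᵢ·(p₁ᵢ/p₀ᵢ) = 36.0000 + 9.0701 + 25.8734 + 25.9023 + 22.9485 = 119.7942

119.8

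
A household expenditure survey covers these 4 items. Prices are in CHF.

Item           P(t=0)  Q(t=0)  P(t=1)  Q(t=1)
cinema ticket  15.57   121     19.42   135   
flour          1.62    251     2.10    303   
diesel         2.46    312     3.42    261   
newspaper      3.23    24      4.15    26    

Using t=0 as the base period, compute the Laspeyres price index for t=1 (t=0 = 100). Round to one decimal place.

129.0

Laspeyres price index uses base-period quantities as weights.
ΣP(t=1)·Q(t=0) = 19.42×121 + 2.10×251 + 3.42×312 + 4.15×24 = 2349.82 + 527.1 + 1067.04 + 99.6 = 4043.56
ΣP(t=0)·Q(t=0) = 15.57×121 + 1.62×251 + 2.46×312 + 3.23×24 = 1883.97 + 406.62 + 767.52 + 77.52 = 3135.63
Index = 4043.56 / 3135.63 × 100 = 128.9553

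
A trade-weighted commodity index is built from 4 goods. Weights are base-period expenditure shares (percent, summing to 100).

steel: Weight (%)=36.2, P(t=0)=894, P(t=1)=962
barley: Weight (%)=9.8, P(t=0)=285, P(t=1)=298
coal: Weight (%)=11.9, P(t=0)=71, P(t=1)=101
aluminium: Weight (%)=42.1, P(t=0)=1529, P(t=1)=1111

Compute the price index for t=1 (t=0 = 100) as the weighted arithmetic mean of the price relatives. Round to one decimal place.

96.7

steel: 36.2 × (962/894) = 36.2 × 1.076063 = 38.9535
barley: 9.8 × (298/285) = 9.8 × 1.045614 = 10.2470
coal: 11.9 × (101/71) = 11.9 × 1.422535 = 16.9282
aluminium: 42.1 × (1111/1529) = 42.1 × 0.726619 = 30.5906
Index = Σ wᵢ·(p₁ᵢ/p₀ᵢ) = 38.9535 + 10.2470 + 16.9282 + 30.5906 = 96.7193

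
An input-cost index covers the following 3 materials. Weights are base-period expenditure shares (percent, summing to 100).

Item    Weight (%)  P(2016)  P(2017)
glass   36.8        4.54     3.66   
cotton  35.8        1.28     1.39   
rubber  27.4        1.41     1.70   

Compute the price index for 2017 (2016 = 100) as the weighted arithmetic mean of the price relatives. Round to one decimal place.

glass: 36.8 × (3.66/4.54) = 36.8 × 0.806167 = 29.6670
cotton: 35.8 × (1.39/1.28) = 35.8 × 1.085938 = 38.8766
rubber: 27.4 × (1.70/1.41) = 27.4 × 1.205674 = 33.0355
Index = Σ wᵢ·(p₁ᵢ/p₀ᵢ) = 29.6670 + 38.8766 + 33.0355 = 101.5790

101.6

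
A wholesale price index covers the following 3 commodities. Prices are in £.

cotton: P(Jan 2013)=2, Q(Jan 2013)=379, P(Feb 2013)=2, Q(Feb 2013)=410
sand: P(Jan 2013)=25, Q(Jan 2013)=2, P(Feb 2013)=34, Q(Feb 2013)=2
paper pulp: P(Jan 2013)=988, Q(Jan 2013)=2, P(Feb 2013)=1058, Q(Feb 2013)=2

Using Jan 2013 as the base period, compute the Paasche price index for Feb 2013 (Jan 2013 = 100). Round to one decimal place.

105.6

Paasche price index uses current-period quantities as weights.
ΣP(Feb 2013)·Q(Feb 2013) = 2×410 + 34×2 + 1058×2 = 820 + 68 + 2116 = 3004
ΣP(Jan 2013)·Q(Feb 2013) = 2×410 + 25×2 + 988×2 = 820 + 50 + 1976 = 2846
Index = 3004 / 2846 × 100 = 105.5517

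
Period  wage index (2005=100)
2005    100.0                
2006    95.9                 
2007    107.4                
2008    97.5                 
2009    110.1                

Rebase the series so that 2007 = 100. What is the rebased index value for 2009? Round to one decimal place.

102.5

Rebased(2009) = 110.1 / 107.4 × 100 = 102.5140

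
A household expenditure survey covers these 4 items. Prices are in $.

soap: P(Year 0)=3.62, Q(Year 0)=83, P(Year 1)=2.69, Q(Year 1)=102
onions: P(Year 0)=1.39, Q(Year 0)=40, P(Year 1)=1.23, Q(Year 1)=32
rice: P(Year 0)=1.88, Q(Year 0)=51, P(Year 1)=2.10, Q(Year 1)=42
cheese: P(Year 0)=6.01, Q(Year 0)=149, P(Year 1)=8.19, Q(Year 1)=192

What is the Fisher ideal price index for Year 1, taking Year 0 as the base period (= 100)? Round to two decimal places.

119.32

Laspeyres component (base-period weights):
ΣP(Year 1)Q(Year 0) = 2.69×83 + 1.23×40 + 2.10×51 + 8.19×149 = 223.27 + 49.2 + 107.1 + 1220.31 = 1599.88
ΣP(Year 0)Q(Year 0) = 3.62×83 + 1.39×40 + 1.88×51 + 6.01×149 = 300.46 + 55.6 + 95.88 + 895.49 = 1347.43
L = 1599.88 / 1347.43 × 100 = 118.7357
Paasche component (current-period weights):
ΣP(Year 1)Q(Year 1) = 2.69×102 + 1.23×32 + 2.10×42 + 8.19×192 = 274.38 + 39.36 + 88.2 + 1572.48 = 1974.42
ΣP(Year 0)Q(Year 1) = 3.62×102 + 1.39×32 + 1.88×42 + 6.01×192 = 369.24 + 44.48 + 78.96 + 1153.92 = 1646.6
P = 1974.42 / 1646.6 × 100 = 119.9089
Fisher = √(L × P) = √(118.7357 × 119.9089) = 119.3208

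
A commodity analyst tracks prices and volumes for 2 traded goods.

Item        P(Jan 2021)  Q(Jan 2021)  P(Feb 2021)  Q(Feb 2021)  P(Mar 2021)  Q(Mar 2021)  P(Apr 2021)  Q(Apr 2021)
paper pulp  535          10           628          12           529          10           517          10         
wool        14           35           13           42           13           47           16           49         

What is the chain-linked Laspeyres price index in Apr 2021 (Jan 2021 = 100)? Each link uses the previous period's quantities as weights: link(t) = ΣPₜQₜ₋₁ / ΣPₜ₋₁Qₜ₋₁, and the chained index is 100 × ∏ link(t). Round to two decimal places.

98.72

Link Jan 2021→Feb 2021:
ΣP(Feb 2021)Q(Jan 2021) = 628×10 + 13×35 = 6280 + 455 = 6735
ΣP(Jan 2021)Q(Jan 2021) = 535×10 + 14×35 = 5350 + 490 = 5840
link = 6735/5840 = 1.153253
Link Feb 2021→Mar 2021:
ΣP(Mar 2021)Q(Feb 2021) = 529×12 + 13×42 = 6348 + 546 = 6894
ΣP(Feb 2021)Q(Feb 2021) = 628×12 + 13×42 = 7536 + 546 = 8082
link = 6894/8082 = 0.853007
Link Mar 2021→Apr 2021:
ΣP(Apr 2021)Q(Mar 2021) = 517×10 + 16×47 = 5170 + 752 = 5922
ΣP(Mar 2021)Q(Mar 2021) = 529×10 + 13×47 = 5290 + 611 = 5901
link = 5922/5901 = 1.003559
Chained index = 100 × 1.153253 × 0.853007 × 1.003559 = 98.7234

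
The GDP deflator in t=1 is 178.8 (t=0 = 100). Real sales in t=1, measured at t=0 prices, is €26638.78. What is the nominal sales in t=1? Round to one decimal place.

Nominal = Real × (Index/100) = 26638.78 × (178.8/100)
        = 26638.78 × 1.788 = 47630.1386

47630.1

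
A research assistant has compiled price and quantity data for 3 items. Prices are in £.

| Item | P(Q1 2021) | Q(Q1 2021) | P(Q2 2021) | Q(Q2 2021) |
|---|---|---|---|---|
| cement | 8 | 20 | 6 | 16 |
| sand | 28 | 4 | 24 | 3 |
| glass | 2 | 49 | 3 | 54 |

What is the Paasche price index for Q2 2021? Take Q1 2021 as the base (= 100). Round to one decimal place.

103.1

Paasche price index uses current-period quantities as weights.
ΣP(Q2 2021)·Q(Q2 2021) = 6×16 + 24×3 + 3×54 = 96 + 72 + 162 = 330
ΣP(Q1 2021)·Q(Q2 2021) = 8×16 + 28×3 + 2×54 = 128 + 84 + 108 = 320
Index = 330 / 320 × 100 = 103.1250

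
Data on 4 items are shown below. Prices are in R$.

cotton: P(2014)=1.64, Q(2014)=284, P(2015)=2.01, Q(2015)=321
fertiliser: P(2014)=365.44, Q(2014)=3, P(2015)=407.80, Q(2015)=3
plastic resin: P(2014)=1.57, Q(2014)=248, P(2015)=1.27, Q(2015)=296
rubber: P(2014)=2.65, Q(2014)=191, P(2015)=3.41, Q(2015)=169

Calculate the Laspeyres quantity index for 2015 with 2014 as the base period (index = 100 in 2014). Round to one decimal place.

Laspeyres quantity index uses base-period prices as weights.
ΣP(2014)·Q(2015) = 1.64×321 + 365.44×3 + 1.57×296 + 2.65×169 = 526.44 + 1096.32 + 464.72 + 447.85 = 2535.33
ΣP(2014)·Q(2014) = 1.64×284 + 365.44×3 + 1.57×248 + 2.65×191 = 465.76 + 1096.32 + 389.36 + 506.15 = 2457.59
Index = 2535.33 / 2457.59 × 100 = 103.1633

103.2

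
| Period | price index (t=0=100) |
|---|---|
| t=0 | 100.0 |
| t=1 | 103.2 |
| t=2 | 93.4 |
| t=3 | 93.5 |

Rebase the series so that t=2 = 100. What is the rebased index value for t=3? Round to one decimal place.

Rebased(t=3) = 93.5 / 93.4 × 100 = 100.1071

100.1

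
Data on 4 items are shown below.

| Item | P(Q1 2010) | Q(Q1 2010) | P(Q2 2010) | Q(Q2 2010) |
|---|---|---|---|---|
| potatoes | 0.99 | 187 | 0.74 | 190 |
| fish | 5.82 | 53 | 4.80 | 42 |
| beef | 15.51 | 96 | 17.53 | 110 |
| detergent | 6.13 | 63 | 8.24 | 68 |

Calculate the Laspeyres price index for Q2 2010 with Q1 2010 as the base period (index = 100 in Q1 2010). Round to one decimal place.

109.5

Laspeyres price index uses base-period quantities as weights.
ΣP(Q2 2010)·Q(Q1 2010) = 0.74×187 + 4.80×53 + 17.53×96 + 8.24×63 = 138.38 + 254.4 + 1682.88 + 519.12 = 2594.78
ΣP(Q1 2010)·Q(Q1 2010) = 0.99×187 + 5.82×53 + 15.51×96 + 6.13×63 = 185.13 + 308.46 + 1488.96 + 386.19 = 2368.74
Index = 2594.78 / 2368.74 × 100 = 109.5426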